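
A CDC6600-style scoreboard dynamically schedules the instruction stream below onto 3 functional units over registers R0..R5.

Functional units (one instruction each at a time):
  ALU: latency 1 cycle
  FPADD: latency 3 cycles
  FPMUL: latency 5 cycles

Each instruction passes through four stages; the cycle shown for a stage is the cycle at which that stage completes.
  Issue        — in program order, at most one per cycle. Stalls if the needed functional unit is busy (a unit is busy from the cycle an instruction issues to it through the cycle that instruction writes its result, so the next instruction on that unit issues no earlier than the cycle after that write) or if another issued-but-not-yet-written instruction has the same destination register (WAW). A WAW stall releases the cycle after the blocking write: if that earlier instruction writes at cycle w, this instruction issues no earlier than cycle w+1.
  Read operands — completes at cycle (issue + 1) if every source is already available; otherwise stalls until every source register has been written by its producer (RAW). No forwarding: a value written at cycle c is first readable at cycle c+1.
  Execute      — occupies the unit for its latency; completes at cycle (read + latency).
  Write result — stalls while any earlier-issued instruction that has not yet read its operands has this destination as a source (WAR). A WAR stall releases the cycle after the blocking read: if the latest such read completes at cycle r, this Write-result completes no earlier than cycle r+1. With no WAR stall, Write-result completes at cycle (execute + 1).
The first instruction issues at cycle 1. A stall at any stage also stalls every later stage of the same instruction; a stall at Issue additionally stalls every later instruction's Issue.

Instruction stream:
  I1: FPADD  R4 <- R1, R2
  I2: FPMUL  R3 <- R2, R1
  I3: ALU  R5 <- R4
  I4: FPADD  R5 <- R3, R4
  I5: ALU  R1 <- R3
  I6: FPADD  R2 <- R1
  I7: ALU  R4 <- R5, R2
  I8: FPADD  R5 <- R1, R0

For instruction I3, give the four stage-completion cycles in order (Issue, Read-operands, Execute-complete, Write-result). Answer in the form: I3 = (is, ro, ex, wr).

I3 = (3, 7, 8, 9)

I1  is:1  ro:2  ex:5  wr:6
I2  is:2  ro:3  ex:8  wr:9
I3  is:3  ro:7  ex:8  wr:9  — RAW R4: wait I1 write@6
I4  is:10  ro:11  ex:14  wr:15  — WAW R5: wait I3 write@9
I5  is:11  ro:12  ex:13  wr:14
I6  is:16  ro:17  ex:20  wr:21  — struct: FPADD busy until I4 writes@15
I7  is:17  ro:22  ex:23  wr:24  — RAW R2: wait I6 write@21
I8  is:22  ro:23  ex:26  wr:27  — struct: FPADD busy until I6 writes@21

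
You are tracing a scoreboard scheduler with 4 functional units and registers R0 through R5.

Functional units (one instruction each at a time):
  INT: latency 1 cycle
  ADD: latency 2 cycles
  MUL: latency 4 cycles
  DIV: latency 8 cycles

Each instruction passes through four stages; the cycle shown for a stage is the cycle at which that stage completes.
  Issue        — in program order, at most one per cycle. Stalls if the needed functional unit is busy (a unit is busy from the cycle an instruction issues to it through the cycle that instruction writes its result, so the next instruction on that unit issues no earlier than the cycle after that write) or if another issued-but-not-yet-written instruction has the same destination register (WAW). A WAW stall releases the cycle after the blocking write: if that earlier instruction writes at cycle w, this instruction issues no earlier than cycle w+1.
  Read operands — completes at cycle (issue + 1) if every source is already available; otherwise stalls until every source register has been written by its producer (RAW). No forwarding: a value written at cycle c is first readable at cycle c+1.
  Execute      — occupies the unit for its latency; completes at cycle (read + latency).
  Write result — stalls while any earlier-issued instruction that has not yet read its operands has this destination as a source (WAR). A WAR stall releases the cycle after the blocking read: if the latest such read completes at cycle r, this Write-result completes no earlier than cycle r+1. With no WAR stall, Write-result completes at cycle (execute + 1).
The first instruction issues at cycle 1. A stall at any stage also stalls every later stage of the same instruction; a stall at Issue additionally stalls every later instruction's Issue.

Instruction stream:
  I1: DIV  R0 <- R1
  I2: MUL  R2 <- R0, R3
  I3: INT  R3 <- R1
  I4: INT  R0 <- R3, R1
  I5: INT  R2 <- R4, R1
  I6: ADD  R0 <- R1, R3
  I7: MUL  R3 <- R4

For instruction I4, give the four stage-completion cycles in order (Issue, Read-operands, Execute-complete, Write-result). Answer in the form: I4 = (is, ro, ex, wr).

[1] I1 issues→DIV
[2] I1 reads · I2 issues→MUL
[3] I3 issues→INT
[4] I3 reads
[5] I3 exec-done
[10] I1 exec-done
[11] I1 writes R0
[12] I2 reads
[13] I3 writes R3
[14] I4 issues→INT
[15] I4 reads
[16] I2 exec-done · I4 exec-done
[17] I2 writes R2 · I4 writes R0
[18] I5 issues→INT
[19] I5 reads · I6 issues→ADD
[20] I5 exec-done · I6 reads · I7 issues→MUL
[21] I5 writes R2 · I7 reads
[22] I6 exec-done
[23] I6 writes R0
[25] I7 exec-done
[26] I7 writes R3

I4 = (14, 15, 16, 17)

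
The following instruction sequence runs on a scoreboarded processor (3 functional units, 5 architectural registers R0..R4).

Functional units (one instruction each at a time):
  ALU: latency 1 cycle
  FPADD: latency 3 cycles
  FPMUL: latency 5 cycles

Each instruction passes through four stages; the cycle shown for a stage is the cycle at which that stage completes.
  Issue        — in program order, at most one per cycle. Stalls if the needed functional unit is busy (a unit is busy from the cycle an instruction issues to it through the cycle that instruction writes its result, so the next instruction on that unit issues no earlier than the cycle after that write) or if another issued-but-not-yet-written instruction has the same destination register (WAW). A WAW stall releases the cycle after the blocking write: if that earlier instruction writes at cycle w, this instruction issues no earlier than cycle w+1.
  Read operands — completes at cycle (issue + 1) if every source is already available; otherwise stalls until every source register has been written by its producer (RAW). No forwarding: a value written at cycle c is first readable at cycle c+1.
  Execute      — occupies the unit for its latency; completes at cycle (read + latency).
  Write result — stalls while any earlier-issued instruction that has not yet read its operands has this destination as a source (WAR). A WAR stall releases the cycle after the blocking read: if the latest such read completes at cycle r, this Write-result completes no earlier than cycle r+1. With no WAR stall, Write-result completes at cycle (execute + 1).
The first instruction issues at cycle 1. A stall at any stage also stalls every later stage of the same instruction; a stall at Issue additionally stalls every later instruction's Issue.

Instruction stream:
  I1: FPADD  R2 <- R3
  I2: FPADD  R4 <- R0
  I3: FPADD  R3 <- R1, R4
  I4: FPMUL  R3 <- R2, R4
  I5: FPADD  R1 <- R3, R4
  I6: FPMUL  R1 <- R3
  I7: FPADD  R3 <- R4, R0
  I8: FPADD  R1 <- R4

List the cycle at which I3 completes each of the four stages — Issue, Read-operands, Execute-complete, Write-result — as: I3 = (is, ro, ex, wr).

I3 = (13, 14, 17, 18)

t=1  issue I1 (FPADD)
t=2  I1 read-ops
t=5  I1 finished on FPADD
t=6  I1→R2
t=7  issue I2 (FPADD)
t=8  I2 read-ops
t=11  I2 finished on FPADD
t=12  I2→R4
t=13  issue I3 (FPADD)
t=14  I3 read-ops
t=17  I3 finished on FPADD
t=18  I3→R3
t=19  issue I4 (FPMUL)
t=20  I4 read-ops, issue I5 (FPADD)
t=25  I4 finished on FPMUL
t=26  I4→R3
t=27  I5 read-ops
t=30  I5 finished on FPADD
t=31  I5→R1
t=32  issue I6 (FPMUL)
t=33  I6 read-ops, issue I7 (FPADD)
t=34  I7 read-ops
t=37  I7 finished on FPADD
t=38  I6 finished on FPMUL, I7→R3
t=39  I6→R1
t=40  issue I8 (FPADD)
t=41  I8 read-ops
t=44  I8 finished on FPADD
t=45  I8→R1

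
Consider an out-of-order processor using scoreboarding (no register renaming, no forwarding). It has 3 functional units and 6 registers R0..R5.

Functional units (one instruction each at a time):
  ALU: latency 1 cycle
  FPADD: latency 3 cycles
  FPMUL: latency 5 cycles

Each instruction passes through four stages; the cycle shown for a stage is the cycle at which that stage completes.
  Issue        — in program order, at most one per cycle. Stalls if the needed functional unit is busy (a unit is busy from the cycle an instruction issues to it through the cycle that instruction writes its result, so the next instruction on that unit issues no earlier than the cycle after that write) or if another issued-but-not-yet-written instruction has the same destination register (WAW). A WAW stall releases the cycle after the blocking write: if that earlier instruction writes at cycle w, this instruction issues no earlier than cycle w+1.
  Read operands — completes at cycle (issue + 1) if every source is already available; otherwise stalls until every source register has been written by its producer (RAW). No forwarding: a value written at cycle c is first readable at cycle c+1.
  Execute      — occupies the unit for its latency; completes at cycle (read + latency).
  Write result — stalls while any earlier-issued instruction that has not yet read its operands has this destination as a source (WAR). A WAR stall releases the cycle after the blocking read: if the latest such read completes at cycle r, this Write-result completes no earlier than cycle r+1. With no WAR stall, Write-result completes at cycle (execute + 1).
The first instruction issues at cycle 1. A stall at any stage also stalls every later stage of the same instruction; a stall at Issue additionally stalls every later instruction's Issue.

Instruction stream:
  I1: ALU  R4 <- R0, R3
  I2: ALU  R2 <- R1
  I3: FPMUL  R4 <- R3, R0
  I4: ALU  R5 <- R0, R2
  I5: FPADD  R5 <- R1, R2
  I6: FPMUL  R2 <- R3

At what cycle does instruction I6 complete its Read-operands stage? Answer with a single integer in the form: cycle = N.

I1  is:1  ro:2  ex:3  wr:4
I2  is:5  ro:6  ex:7  wr:8  — struct: ALU busy until I1 writes@4
I3  is:6  ro:7  ex:12  wr:13
I4  is:9  ro:10  ex:11  wr:12  — struct: ALU busy until I2 writes@8
I5  is:13  ro:14  ex:17  wr:18  — WAW R5: wait I4 write@12
I6  is:14  ro:15  ex:20  wr:21

cycle = 15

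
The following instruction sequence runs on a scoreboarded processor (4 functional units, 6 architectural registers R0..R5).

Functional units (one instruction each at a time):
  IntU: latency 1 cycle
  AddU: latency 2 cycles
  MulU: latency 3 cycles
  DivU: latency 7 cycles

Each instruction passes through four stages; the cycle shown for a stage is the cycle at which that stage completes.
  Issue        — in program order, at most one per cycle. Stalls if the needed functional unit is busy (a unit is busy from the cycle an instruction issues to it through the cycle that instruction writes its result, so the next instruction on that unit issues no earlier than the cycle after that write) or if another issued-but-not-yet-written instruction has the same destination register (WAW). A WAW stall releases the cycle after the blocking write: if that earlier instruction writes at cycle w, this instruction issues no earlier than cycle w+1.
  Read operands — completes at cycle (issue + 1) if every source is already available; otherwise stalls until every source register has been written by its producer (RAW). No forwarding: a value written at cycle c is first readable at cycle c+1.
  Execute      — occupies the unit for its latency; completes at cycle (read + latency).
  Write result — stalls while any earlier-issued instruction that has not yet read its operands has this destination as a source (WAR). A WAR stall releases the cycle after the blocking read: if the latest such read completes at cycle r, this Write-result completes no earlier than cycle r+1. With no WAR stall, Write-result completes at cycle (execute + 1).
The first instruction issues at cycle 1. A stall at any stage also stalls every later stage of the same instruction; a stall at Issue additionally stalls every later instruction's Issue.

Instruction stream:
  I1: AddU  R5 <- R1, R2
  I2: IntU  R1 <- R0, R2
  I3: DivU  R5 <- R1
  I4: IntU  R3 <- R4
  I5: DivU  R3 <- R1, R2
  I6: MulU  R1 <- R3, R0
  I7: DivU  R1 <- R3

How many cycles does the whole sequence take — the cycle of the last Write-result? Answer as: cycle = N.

cycle = 40

1) issue 1, read 2, done 4, write 5
2) issue 2, read 3, done 4, write 5
3) issue 6, read 7, done 14, write 15  <WAW R5: wait I1 write@5>
4) issue 7, read 8, done 9, write 10
5) issue 16, read 17, done 24, write 25  <struct: DivU busy until I3 writes@15>
6) issue 17, read 26, done 29, write 30  <RAW R3: wait I5 write@25>
7) issue 31, read 32, done 39, write 40  <WAW R1: wait I6 write@30>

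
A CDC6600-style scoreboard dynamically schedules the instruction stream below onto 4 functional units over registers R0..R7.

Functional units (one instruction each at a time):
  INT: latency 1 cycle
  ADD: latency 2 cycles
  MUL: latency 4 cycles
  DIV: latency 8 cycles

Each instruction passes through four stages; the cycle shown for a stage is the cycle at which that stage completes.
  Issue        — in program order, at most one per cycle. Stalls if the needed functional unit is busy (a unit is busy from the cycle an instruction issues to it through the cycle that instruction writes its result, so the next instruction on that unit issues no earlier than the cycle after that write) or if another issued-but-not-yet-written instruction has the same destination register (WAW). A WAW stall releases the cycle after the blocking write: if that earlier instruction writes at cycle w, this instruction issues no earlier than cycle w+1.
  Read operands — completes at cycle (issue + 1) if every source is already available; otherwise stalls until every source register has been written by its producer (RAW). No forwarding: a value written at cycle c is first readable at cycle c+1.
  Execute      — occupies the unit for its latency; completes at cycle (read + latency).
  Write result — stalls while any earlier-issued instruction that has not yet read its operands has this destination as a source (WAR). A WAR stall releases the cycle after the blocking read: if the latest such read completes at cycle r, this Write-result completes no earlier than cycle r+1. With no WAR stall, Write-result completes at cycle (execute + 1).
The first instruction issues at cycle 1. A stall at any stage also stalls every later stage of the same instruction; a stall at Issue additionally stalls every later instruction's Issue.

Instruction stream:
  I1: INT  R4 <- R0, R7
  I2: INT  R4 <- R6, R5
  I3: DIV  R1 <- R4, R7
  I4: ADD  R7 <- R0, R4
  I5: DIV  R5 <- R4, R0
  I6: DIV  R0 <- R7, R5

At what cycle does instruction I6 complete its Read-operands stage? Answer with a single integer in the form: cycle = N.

1) issue 1, read 2, done 3, write 4
2) issue 5, read 6, done 7, write 8  <struct: INT busy until I1 writes@4>
3) issue 6, read 9, done 17, write 18  <RAW R4: wait I2 write@8>
4) issue 7, read 9, done 11, write 12  <RAW R4: wait I2 write@8>
5) issue 19, read 20, done 28, write 29  <struct: DIV busy until I3 writes@18>
6) issue 30, read 31, done 39, write 40  <struct: DIV busy until I5 writes@29>

cycle = 31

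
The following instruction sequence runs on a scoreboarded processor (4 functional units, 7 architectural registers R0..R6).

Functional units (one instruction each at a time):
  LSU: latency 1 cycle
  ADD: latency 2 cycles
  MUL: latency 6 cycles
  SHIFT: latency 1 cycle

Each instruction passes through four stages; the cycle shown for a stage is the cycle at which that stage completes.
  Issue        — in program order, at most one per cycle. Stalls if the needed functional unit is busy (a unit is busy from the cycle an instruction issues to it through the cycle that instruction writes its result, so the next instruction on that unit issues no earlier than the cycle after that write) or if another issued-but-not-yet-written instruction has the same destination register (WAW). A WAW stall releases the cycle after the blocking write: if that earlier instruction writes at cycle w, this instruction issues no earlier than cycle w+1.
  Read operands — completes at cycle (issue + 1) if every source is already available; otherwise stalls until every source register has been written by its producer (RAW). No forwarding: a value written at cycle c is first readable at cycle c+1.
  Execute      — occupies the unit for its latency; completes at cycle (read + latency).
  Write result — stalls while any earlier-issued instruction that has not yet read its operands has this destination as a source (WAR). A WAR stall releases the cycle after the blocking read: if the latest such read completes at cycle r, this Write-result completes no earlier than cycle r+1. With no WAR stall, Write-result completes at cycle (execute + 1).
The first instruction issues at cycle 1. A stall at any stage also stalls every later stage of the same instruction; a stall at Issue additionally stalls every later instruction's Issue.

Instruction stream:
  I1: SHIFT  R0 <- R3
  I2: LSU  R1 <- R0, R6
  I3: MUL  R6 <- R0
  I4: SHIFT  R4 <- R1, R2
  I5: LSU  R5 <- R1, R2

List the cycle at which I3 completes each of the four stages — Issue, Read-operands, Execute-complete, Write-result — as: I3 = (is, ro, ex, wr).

c1: I1 dispatched to SHIFT
c2: I1 operands ready · I2 dispatched to LSU
c3: I1 complete · I3 dispatched to MUL
c4: R0←I1
c5: I2 operands ready · I3 operands ready · I4 dispatched to SHIFT
c6: I2 complete
c7: R1←I2
c8: I4 operands ready · I5 dispatched to LSU
c9: I4 complete · I5 operands ready
c10: R4←I4 · I5 complete
c11: I3 complete · R5←I5
c12: R6←I3

I3 = (3, 5, 11, 12)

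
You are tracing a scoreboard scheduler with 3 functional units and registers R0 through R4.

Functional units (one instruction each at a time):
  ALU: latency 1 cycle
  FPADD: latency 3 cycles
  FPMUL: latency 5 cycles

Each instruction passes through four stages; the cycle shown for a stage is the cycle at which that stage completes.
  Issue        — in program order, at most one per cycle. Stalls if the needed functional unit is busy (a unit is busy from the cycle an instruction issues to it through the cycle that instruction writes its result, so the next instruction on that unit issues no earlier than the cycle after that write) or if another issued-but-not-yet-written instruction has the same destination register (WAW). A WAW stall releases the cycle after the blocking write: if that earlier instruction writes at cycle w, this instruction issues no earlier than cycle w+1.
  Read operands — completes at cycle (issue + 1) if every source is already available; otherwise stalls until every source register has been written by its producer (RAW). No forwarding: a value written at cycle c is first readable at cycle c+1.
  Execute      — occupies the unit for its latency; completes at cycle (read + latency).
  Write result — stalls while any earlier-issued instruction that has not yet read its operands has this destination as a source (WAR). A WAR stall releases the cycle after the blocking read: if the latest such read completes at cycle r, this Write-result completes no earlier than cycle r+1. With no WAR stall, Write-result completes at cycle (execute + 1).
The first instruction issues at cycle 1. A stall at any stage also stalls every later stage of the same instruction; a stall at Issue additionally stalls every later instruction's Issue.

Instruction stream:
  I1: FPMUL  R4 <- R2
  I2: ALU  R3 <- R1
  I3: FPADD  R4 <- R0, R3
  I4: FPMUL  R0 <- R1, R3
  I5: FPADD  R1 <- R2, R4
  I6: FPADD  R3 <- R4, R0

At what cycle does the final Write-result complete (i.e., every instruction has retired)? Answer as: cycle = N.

  I1 | 1 | 2 | 7 | 8
  I2 | 2 | 3 | 4 | 5
  I3 | 9 | 10 | 13 | 14   WAW R4: wait I1 write@8
  I4 | 10 | 11 | 16 | 17
  I5 | 15 | 16 | 19 | 20   struct: FPADD busy until I3 writes@14
  I6 | 21 | 22 | 25 | 26   struct: FPADD busy until I5 writes@20

cycle = 26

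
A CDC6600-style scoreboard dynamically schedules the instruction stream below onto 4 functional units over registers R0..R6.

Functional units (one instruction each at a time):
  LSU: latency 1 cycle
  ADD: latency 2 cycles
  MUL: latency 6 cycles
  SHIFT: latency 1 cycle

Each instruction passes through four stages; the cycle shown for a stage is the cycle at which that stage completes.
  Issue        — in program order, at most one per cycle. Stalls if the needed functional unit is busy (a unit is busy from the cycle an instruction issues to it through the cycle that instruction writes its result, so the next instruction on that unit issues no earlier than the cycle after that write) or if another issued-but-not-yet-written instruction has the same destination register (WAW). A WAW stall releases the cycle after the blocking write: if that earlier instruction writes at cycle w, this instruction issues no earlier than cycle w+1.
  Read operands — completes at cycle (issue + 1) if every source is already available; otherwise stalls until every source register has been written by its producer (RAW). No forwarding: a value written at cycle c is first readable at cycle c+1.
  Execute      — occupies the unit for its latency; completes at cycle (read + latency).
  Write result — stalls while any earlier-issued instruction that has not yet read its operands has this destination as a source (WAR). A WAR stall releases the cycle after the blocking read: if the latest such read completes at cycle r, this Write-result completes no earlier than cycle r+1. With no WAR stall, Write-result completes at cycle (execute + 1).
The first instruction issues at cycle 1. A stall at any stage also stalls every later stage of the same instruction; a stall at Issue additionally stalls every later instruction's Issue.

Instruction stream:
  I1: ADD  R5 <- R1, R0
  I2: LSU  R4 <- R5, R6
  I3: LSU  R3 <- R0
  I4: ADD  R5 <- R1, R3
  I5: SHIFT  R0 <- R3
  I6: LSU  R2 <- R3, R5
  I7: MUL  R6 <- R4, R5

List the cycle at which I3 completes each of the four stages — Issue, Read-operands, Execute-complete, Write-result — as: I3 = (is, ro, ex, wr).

I3 = (9, 10, 11, 12)

t=1  I1 dispatched to ADD
t=2  I1 operands ready | I2 dispatched to LSU
t=4  I1 complete
t=5  R5←I1
t=6  I2 operands ready
t=7  I2 complete
t=8  R4←I2
t=9  I3 dispatched to LSU
t=10  I3 operands ready | I4 dispatched to ADD
t=11  I3 complete | I5 dispatched to SHIFT
t=12  R3←I3
t=13  I4 operands ready | I5 operands ready | I6 dispatched to LSU
t=14  I5 complete | I7 dispatched to MUL
t=15  I4 complete | R0←I5
t=16  R5←I4
t=17  I6 operands ready | I7 operands ready
t=18  I6 complete
t=19  R2←I6
t=23  I7 complete
t=24  R6←I7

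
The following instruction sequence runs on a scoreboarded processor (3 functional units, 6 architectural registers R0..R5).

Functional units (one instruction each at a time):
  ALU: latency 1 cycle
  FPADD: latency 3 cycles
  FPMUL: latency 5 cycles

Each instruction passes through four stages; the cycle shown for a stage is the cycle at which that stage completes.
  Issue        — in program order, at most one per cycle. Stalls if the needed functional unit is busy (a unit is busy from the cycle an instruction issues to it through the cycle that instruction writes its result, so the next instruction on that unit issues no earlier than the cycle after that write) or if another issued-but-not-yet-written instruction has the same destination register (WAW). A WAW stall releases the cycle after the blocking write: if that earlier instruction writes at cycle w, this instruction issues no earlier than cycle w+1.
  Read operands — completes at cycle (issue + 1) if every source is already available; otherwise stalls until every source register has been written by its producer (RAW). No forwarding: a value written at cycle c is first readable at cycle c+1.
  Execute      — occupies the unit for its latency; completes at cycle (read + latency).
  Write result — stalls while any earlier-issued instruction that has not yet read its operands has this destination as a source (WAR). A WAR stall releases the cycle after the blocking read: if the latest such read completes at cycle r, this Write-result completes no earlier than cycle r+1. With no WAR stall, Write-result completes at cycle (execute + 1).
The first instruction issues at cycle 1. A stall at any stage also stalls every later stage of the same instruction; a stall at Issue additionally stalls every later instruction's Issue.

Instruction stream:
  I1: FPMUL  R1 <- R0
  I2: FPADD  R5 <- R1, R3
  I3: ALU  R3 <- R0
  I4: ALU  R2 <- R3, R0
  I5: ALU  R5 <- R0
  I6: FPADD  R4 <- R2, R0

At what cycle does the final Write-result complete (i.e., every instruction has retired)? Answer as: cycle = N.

cycle = 21

t=1  I1→FPMUL
t=2  I1 RO; I2→FPADD
t=3  I3→ALU
t=4  I3 RO
t=5  I3 EX
t=7  I1 EX
t=8  I1 WR R1
t=9  I2 RO
t=10  I3 WR R3
t=11  I4→ALU
t=12  I2 EX; I4 RO
t=13  I2 WR R5; I4 EX
t=14  I4 WR R2
t=15  I5→ALU
t=16  I5 RO; I6→FPADD
t=17  I5 EX; I6 RO
t=18  I5 WR R5
t=20  I6 EX
t=21  I6 WR R4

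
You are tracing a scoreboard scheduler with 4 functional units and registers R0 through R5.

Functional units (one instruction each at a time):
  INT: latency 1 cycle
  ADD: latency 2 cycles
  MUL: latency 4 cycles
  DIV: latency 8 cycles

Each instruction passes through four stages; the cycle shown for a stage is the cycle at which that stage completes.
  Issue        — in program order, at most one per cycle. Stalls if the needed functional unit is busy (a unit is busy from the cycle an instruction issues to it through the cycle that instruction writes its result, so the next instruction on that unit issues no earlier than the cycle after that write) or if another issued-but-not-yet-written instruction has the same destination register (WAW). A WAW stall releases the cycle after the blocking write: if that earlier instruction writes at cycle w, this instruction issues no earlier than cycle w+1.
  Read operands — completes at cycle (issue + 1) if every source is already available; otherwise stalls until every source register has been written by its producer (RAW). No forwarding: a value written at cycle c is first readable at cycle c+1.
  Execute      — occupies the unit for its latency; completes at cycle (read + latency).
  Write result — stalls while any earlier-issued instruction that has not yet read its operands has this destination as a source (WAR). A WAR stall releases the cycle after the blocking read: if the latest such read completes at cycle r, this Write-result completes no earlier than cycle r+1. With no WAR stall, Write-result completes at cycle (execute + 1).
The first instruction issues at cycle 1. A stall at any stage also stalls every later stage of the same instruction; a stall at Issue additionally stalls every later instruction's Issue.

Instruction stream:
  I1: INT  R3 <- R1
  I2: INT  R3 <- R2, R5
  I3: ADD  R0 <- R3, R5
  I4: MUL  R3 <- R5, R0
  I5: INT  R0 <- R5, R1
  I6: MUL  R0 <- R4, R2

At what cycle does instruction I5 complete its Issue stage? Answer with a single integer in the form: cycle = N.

I1  is:1  ro:2  ex:3  wr:4
I2  is:5  ro:6  ex:7  wr:8  — struct: INT busy until I1 writes@4
I3  is:6  ro:9  ex:11  wr:12  — RAW R3: wait I2 write@8
I4  is:9  ro:13  ex:17  wr:18  — WAW R3: wait I2 write@8, RAW R0: wait I3 write@12
I5  is:13  ro:14  ex:15  wr:16  — WAW R0: wait I3 write@12
I6  is:19  ro:20  ex:24  wr:25  — struct: MUL busy until I4 writes@18

cycle = 13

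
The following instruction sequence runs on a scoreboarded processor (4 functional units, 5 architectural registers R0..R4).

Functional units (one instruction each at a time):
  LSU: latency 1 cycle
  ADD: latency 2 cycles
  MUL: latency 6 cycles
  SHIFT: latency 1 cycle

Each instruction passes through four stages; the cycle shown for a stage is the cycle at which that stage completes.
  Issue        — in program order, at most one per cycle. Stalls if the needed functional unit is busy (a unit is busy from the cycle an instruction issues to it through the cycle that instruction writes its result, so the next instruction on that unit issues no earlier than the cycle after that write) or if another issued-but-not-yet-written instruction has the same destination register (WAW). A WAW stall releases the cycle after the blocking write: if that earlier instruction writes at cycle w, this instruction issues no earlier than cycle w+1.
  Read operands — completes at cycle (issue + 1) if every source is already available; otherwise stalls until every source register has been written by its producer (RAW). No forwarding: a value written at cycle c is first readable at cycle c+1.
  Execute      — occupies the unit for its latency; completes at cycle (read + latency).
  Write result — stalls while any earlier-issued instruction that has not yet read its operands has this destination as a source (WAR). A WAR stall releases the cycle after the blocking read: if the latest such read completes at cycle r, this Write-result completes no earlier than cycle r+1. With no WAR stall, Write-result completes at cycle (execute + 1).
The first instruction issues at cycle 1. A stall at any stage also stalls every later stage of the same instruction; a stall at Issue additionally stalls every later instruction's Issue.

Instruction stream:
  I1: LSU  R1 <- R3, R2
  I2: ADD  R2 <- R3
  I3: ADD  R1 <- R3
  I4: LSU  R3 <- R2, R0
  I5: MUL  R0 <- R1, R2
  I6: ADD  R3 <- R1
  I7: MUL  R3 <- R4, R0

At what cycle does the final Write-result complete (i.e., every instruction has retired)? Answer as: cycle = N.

I1: IS=1 RO=2 EX=3 WR=4
I2: IS=2 RO=3 EX=5 WR=6
I3: IS=7 RO=8 EX=10 WR=11  [struct: ADD busy until I2 writes@6]
I4: IS=8 RO=9 EX=10 WR=11
I5: IS=9 RO=12 EX=18 WR=19  [RAW R1: wait I3 write@11]
I6: IS=12 RO=13 EX=15 WR=16  [WAW R3: wait I4 write@11]
I7: IS=20 RO=21 EX=27 WR=28  [struct: MUL busy until I5 writes@19]

cycle = 28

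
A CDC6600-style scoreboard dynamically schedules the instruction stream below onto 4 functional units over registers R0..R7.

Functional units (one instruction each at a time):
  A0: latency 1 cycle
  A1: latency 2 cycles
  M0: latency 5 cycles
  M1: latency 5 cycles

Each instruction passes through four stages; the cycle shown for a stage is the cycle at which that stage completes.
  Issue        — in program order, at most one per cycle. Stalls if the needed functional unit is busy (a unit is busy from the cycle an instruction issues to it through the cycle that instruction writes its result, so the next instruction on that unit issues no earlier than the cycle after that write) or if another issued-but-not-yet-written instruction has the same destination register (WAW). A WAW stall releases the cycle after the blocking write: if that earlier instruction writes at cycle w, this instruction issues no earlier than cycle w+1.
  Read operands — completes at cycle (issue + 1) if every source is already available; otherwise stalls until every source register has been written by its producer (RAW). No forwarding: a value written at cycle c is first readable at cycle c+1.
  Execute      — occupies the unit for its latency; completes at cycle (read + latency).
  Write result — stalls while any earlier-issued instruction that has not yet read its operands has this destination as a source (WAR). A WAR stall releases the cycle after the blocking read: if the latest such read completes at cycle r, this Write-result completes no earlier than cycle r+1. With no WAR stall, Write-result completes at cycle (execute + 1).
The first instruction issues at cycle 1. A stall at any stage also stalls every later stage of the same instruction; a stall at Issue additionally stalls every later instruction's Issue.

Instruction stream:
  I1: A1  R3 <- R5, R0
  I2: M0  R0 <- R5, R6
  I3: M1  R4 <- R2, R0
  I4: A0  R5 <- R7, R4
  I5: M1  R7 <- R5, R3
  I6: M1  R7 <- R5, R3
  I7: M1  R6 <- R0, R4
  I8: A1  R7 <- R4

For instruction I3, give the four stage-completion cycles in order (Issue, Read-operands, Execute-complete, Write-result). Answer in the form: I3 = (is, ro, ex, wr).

cycle 1: I1 dispatched to A1
cycle 2: I1 operands ready | I2 dispatched to M0
cycle 3: I2 operands ready | I3 dispatched to M1
cycle 4: I1 complete | I4 dispatched to A0
cycle 5: R3←I1
cycle 8: I2 complete
cycle 9: R0←I2
cycle 10: I3 operands ready
cycle 15: I3 complete
cycle 16: R4←I3
cycle 17: I4 operands ready | I5 dispatched to M1
cycle 18: I4 complete
cycle 19: R5←I4
cycle 20: I5 operands ready
cycle 25: I5 complete
cycle 26: R7←I5
cycle 27: I6 dispatched to M1
cycle 28: I6 operands ready
cycle 33: I6 complete
cycle 34: R7←I6
cycle 35: I7 dispatched to M1
cycle 36: I7 operands ready | I8 dispatched to A1
cycle 37: I8 operands ready
cycle 39: I8 complete
cycle 40: R7←I8
cycle 41: I7 complete
cycle 42: R6←I7

I3 = (3, 10, 15, 16)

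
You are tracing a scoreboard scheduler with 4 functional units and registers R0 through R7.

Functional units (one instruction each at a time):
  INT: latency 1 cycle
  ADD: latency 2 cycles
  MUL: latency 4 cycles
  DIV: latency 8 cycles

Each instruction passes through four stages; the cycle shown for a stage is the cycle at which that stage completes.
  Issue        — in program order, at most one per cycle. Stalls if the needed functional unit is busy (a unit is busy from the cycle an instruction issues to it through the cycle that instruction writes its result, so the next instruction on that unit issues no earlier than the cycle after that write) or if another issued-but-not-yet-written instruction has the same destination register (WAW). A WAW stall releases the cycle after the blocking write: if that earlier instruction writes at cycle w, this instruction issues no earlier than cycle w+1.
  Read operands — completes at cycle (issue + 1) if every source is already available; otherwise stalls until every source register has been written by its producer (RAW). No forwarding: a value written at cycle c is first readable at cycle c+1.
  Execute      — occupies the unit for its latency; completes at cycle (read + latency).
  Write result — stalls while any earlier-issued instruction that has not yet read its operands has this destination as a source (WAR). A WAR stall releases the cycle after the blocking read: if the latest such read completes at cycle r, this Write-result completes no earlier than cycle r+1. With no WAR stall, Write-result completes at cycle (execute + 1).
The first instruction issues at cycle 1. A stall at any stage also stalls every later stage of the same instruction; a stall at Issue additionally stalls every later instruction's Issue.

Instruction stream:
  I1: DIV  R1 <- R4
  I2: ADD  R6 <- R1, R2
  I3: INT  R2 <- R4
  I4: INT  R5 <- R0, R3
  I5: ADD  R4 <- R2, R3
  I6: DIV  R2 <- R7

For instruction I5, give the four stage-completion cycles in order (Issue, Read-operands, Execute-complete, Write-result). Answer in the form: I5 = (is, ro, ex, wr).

[1] I1 dispatched to DIV
[2] I1 operands ready | I2 dispatched to ADD
[3] I3 dispatched to INT
[4] I3 operands ready
[5] I3 complete
[10] I1 complete
[11] R1←I1
[12] I2 operands ready
[13] R2←I3
[14] I2 complete | I4 dispatched to INT
[15] R6←I2 | I4 operands ready
[16] I4 complete | I5 dispatched to ADD
[17] R5←I4 | I5 operands ready | I6 dispatched to DIV
[18] I6 operands ready
[19] I5 complete
[20] R4←I5
[26] I6 complete
[27] R2←I6

I5 = (16, 17, 19, 20)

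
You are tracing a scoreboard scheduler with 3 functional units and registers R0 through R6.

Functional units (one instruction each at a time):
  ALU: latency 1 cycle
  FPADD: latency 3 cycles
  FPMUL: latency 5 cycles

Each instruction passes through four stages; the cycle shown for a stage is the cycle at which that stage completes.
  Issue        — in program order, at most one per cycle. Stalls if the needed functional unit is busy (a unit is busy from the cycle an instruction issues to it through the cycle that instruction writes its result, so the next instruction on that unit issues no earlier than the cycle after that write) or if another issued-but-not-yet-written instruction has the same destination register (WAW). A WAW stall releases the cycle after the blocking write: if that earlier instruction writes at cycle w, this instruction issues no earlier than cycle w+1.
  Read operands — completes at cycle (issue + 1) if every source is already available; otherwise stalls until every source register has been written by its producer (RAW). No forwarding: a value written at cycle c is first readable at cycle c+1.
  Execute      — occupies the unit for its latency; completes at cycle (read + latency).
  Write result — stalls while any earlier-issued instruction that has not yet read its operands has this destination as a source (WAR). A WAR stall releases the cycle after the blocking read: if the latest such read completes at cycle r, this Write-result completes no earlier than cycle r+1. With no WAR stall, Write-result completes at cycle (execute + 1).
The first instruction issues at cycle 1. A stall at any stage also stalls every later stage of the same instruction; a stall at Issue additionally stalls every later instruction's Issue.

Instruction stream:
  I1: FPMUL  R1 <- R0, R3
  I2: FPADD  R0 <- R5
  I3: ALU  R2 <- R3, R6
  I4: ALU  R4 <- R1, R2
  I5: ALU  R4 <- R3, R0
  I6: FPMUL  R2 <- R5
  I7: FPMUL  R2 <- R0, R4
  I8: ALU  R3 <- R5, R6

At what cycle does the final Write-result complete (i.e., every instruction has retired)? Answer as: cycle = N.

cycle = 28

c1: issue I1 (FPMUL)
c2: I1 read-ops, issue I2 (FPADD)
c3: I2 read-ops, issue I3 (ALU)
c4: I3 read-ops
c5: I3 finished on ALU
c6: I2 finished on FPADD, I3→R2
c7: I1 finished on FPMUL, I2→R0, issue I4 (ALU)
c8: I1→R1
c9: I4 read-ops
c10: I4 finished on ALU
c11: I4→R4
c12: issue I5 (ALU)
c13: I5 read-ops, issue I6 (FPMUL)
c14: I5 finished on ALU, I6 read-ops
c15: I5→R4
c19: I6 finished on FPMUL
c20: I6→R2
c21: issue I7 (FPMUL)
c22: I7 read-ops, issue I8 (ALU)
c23: I8 read-ops
c24: I8 finished on ALU
c25: I8→R3
c27: I7 finished on FPMUL
c28: I7→R2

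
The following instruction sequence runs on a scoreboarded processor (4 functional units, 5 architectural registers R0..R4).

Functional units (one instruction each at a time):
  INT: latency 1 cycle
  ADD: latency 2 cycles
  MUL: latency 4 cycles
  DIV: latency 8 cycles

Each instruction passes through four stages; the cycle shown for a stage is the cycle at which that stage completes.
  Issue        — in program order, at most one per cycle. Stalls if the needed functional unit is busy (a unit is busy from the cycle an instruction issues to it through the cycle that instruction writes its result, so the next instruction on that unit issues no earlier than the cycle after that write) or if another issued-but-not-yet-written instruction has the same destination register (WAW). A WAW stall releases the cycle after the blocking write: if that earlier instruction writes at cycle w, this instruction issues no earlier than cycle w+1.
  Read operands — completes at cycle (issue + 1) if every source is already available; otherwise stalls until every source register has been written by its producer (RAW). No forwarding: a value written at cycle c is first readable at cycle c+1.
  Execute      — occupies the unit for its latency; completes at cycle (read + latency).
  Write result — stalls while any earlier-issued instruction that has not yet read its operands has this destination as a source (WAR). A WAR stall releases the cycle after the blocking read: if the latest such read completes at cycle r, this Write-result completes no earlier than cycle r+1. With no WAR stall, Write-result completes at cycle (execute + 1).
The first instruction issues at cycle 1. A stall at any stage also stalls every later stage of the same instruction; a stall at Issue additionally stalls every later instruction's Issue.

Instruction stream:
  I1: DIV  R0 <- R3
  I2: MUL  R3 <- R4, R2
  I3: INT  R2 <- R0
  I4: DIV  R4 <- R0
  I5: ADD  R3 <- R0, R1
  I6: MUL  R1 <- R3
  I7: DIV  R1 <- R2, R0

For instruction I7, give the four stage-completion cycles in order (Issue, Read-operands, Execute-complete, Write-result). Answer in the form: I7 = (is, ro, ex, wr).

I7 = (24, 25, 33, 34)

c1: I1→DIV
c2: I1 RO · I2→MUL
c3: I2 RO · I3→INT
c7: I2 EX
c8: I2 WR R3
c10: I1 EX
c11: I1 WR R0
c12: I3 RO · I4→DIV
c13: I3 EX · I4 RO · I5→ADD
c14: I3 WR R2 · I5 RO · I6→MUL
c16: I5 EX
c17: I5 WR R3
c18: I6 RO
c21: I4 EX
c22: I4 WR R4 · I6 EX
c23: I6 WR R1
c24: I7→DIV
c25: I7 RO
c33: I7 EX
c34: I7 WR R1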